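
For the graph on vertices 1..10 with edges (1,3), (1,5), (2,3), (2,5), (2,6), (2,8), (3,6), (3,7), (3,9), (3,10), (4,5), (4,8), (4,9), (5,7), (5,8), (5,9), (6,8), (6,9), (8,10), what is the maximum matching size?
5 (matching: (1,3), (2,6), (4,9), (5,7), (8,10); upper bound floor(n/2) = floor(10/2) = 5)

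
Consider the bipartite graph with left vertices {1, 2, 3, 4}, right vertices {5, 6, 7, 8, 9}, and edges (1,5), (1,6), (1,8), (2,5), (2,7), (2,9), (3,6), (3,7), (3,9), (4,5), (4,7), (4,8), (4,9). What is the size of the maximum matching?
4 (matching: (1,8), (2,9), (3,6), (4,7); upper bound min(|L|,|R|) = min(4,5) = 4)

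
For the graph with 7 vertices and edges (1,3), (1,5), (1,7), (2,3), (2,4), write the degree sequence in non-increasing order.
[3, 2, 2, 1, 1, 1, 0] (degrees: deg(1)=3, deg(2)=2, deg(3)=2, deg(4)=1, deg(5)=1, deg(6)=0, deg(7)=1)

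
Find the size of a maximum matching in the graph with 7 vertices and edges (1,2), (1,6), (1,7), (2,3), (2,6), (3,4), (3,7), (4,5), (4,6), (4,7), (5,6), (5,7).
3 (matching: (1,6), (3,4), (5,7); upper bound floor(n/2) = floor(7/2) = 3)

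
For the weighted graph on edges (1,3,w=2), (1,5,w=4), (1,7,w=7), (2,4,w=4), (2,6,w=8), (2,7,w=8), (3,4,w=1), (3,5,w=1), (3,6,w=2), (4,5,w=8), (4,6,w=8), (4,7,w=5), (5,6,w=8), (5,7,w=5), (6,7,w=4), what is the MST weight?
14 (MST edges: (1,3,w=2), (2,4,w=4), (3,4,w=1), (3,5,w=1), (3,6,w=2), (6,7,w=4); sum of weights 2 + 4 + 1 + 1 + 2 + 4 = 14)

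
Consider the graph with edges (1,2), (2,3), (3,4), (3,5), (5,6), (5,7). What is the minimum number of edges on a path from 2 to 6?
3 (path: 2 -> 3 -> 5 -> 6, 3 edges)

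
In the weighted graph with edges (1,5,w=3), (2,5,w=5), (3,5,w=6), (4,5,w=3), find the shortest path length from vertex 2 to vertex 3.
11 (path: 2 -> 5 -> 3; weights 5 + 6 = 11)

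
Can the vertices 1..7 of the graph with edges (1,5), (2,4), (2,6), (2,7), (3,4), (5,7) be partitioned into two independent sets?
Yes. Partition: {1, 4, 6, 7}, {2, 3, 5}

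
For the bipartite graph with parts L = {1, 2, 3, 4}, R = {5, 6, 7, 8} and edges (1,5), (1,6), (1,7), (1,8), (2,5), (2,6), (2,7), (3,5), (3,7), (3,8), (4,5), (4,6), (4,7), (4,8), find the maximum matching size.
4 (matching: (1,8), (2,7), (3,5), (4,6); upper bound min(|L|,|R|) = min(4,4) = 4)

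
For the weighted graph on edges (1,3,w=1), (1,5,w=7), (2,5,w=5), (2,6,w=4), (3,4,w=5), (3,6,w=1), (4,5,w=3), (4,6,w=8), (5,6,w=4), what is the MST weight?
13 (MST edges: (1,3,w=1), (2,6,w=4), (3,6,w=1), (4,5,w=3), (5,6,w=4); sum of weights 1 + 4 + 1 + 3 + 4 = 13)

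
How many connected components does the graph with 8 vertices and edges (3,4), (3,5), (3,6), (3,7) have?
4 (components: {1}, {2}, {3, 4, 5, 6, 7}, {8})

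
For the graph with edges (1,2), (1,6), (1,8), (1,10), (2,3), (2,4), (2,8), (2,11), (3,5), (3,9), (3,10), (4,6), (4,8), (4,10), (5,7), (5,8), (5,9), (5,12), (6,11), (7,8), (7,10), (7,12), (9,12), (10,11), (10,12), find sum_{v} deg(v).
50 (handshake: sum of degrees = 2|E| = 2 x 25 = 50)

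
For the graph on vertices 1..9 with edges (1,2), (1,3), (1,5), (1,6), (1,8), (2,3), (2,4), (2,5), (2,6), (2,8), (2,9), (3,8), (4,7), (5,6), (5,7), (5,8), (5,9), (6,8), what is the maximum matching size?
4 (matching: (1,6), (3,8), (4,7), (5,9); upper bound floor(n/2) = floor(9/2) = 4)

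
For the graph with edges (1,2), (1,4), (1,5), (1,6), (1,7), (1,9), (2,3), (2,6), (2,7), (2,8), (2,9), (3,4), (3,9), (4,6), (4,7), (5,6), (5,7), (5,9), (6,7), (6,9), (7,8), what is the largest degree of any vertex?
6 (attained at vertices 1, 2, 6, 7)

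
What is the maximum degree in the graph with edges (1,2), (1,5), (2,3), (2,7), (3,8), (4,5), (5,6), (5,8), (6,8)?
4 (attained at vertex 5)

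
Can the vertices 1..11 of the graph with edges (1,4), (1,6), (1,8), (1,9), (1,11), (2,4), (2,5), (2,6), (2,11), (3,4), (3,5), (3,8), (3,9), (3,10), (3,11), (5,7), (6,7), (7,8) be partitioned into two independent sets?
Yes. Partition: {1, 2, 3, 7}, {4, 5, 6, 8, 9, 10, 11}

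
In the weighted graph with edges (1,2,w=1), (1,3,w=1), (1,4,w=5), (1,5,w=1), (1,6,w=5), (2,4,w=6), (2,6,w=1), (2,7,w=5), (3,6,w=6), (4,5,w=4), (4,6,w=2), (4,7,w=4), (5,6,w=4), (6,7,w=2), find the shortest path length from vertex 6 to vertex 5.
3 (path: 6 -> 2 -> 1 -> 5; weights 1 + 1 + 1 = 3)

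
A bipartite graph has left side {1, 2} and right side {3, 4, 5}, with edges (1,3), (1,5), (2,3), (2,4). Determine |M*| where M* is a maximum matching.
2 (matching: (1,5), (2,4); upper bound min(|L|,|R|) = min(2,3) = 2)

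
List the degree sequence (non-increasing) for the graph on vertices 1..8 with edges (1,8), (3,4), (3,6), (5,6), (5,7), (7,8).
[2, 2, 2, 2, 2, 1, 1, 0] (degrees: deg(1)=1, deg(2)=0, deg(3)=2, deg(4)=1, deg(5)=2, deg(6)=2, deg(7)=2, deg(8)=2)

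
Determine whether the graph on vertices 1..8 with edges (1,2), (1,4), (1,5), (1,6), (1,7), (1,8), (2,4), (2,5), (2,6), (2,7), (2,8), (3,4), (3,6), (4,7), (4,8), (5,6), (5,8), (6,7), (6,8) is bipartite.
No (odd cycle of length 3: 8 -> 1 -> 2 -> 8)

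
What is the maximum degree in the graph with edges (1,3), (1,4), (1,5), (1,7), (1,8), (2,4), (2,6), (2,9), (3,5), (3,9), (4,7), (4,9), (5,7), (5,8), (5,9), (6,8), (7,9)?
5 (attained at vertices 1, 5, 9)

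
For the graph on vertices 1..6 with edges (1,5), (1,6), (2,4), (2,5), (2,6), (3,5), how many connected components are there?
1 (components: {1, 2, 3, 4, 5, 6})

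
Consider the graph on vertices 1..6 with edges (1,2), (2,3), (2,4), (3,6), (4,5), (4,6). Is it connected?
Yes (BFS from 1 visits [1, 2, 3, 4, 6, 5] — all 6 vertices reached)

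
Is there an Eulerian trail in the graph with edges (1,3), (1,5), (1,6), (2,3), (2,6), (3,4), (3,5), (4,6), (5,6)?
Yes (the graph is connected and exactly 2 vertices have odd degree: {1, 5}; any Eulerian path must start and end at those)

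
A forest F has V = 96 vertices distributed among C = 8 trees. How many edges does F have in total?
88 (Each of the 8 component trees on V_i vertices has V_i - 1 edges; summing gives V - C = 96 - 8 = 88)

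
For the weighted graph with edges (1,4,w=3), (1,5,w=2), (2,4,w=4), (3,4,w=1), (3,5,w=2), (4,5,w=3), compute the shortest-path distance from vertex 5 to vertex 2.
7 (path: 5 -> 4 -> 2; weights 3 + 4 = 7)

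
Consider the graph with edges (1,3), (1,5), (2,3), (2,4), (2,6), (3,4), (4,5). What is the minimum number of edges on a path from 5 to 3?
2 (path: 5 -> 1 -> 3, 2 edges)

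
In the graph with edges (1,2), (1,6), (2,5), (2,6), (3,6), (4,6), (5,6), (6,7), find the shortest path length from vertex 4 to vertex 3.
2 (path: 4 -> 6 -> 3, 2 edges)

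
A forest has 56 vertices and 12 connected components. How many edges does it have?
44 (Each of the 12 component trees on V_i vertices has V_i - 1 edges; summing gives V - C = 56 - 12 = 44)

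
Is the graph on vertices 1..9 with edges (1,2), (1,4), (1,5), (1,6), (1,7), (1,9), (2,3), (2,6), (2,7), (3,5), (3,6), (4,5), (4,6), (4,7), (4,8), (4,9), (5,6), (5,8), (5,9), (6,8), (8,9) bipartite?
No (odd cycle of length 3: 2 -> 1 -> 6 -> 2)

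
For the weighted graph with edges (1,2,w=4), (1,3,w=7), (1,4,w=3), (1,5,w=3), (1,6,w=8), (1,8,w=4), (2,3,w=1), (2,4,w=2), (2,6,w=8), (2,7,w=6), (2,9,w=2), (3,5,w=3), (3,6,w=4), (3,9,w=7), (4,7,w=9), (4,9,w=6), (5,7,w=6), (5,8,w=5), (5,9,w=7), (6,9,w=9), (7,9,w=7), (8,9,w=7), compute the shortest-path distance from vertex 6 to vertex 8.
12 (path: 6 -> 1 -> 8; weights 8 + 4 = 12)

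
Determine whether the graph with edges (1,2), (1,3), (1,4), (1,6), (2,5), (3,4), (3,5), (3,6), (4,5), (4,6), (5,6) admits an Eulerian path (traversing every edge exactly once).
Yes — and in fact it has an Eulerian circuit (the graph is connected and all 6 vertices have even degree)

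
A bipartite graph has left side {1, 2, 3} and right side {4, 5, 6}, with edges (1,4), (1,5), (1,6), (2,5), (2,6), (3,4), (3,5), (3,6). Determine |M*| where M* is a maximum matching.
3 (matching: (1,6), (2,5), (3,4); upper bound min(|L|,|R|) = min(3,3) = 3)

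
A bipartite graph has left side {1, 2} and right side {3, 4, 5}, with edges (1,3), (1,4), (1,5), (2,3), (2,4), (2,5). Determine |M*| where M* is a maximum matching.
2 (matching: (1,5), (2,4); upper bound min(|L|,|R|) = min(2,3) = 2)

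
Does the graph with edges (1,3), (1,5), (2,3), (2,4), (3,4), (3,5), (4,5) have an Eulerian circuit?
No (2 vertices have odd degree: {4, 5}; Eulerian circuit requires 0)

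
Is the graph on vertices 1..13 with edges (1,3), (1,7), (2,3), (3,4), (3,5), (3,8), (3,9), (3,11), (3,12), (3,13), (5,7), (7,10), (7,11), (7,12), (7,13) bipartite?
Yes. Partition: {1, 2, 4, 5, 6, 8, 9, 10, 11, 12, 13}, {3, 7}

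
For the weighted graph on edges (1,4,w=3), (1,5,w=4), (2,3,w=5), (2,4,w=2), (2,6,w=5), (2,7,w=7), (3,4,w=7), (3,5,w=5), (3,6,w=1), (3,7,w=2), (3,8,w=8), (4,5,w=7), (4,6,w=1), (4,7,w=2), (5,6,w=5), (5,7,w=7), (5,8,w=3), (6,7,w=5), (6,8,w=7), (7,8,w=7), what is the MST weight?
16 (MST edges: (1,4,w=3), (1,5,w=4), (2,4,w=2), (3,6,w=1), (3,7,w=2), (4,6,w=1), (5,8,w=3); sum of weights 3 + 4 + 2 + 1 + 2 + 1 + 3 = 16)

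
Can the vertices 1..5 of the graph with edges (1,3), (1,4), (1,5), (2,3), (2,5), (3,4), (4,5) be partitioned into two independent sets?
No (odd cycle of length 3: 3 -> 1 -> 4 -> 3)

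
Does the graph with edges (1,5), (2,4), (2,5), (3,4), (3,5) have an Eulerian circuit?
No (2 vertices have odd degree: {1, 5}; Eulerian circuit requires 0)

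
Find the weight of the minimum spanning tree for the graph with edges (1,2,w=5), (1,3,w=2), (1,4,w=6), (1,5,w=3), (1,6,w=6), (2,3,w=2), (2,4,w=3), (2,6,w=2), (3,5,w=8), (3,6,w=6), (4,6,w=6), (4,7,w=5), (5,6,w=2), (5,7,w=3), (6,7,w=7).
14 (MST edges: (1,3,w=2), (2,3,w=2), (2,4,w=3), (2,6,w=2), (5,6,w=2), (5,7,w=3); sum of weights 2 + 2 + 3 + 2 + 2 + 3 = 14)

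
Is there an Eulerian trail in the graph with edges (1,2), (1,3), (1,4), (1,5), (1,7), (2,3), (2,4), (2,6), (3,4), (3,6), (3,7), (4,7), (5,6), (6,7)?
Yes (the graph is connected and exactly 2 vertices have odd degree: {1, 3}; any Eulerian path must start and end at those)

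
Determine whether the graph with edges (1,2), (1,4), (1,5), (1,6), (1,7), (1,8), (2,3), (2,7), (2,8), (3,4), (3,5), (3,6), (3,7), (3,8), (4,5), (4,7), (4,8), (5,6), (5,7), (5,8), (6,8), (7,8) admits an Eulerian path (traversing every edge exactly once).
Yes (the graph is connected and exactly 2 vertices have odd degree: {4, 8}; any Eulerian path must start and end at those)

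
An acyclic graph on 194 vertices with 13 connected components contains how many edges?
181 (Each of the 13 component trees on V_i vertices has V_i - 1 edges; summing gives V - C = 194 - 13 = 181)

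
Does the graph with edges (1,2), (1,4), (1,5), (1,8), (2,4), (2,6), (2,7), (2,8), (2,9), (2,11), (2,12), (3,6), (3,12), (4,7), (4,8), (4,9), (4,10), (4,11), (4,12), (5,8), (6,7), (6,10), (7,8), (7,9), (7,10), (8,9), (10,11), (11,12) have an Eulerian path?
Yes — and in fact it has an Eulerian circuit (the graph is connected and all 12 vertices have even degree)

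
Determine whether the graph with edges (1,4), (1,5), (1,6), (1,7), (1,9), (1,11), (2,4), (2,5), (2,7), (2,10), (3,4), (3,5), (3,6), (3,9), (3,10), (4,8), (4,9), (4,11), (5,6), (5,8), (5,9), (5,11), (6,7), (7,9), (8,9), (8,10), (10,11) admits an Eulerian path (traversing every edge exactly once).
Yes (the graph is connected and exactly 2 vertices have odd degree: {3, 5}; any Eulerian path must start and end at those)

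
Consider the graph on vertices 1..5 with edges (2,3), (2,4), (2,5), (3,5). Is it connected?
No, it has 2 components: {1}, {2, 3, 4, 5}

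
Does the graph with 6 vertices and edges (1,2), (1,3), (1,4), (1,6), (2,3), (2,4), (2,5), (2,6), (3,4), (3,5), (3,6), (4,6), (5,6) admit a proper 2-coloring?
No (odd cycle of length 3: 6 -> 1 -> 2 -> 6)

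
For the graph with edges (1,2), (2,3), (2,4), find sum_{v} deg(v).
6 (handshake: sum of degrees = 2|E| = 2 x 3 = 6)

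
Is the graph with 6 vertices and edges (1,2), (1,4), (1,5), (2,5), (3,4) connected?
No, it has 2 components: {1, 2, 3, 4, 5}, {6}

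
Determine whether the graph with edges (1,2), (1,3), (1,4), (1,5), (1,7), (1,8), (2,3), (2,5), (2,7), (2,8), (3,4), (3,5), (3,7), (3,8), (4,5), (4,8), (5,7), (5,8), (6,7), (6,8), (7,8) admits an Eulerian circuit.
No (2 vertices have odd degree: {2, 8}; Eulerian circuit requires 0)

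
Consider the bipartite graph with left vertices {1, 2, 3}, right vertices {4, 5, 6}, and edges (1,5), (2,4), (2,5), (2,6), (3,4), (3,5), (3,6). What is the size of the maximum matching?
3 (matching: (1,5), (2,6), (3,4); upper bound min(|L|,|R|) = min(3,3) = 3)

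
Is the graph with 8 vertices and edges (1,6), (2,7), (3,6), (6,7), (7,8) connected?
No, it has 3 components: {1, 2, 3, 6, 7, 8}, {4}, {5}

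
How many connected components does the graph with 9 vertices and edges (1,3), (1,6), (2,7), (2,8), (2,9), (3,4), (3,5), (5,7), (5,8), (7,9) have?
1 (components: {1, 2, 3, 4, 5, 6, 7, 8, 9})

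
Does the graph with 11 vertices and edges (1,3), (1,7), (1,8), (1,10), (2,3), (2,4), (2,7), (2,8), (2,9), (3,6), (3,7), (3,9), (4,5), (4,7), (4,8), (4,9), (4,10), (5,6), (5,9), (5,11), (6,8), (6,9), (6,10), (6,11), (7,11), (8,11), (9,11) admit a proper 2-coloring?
No (odd cycle of length 3: 3 -> 1 -> 7 -> 3)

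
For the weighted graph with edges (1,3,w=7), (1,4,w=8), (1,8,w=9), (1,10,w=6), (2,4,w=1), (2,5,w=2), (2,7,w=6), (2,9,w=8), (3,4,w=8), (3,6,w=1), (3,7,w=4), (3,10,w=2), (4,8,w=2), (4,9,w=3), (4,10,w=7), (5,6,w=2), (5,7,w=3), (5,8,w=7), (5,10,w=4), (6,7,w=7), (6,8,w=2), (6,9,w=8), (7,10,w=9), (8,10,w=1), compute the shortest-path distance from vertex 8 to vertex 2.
3 (path: 8 -> 4 -> 2; weights 2 + 1 = 3)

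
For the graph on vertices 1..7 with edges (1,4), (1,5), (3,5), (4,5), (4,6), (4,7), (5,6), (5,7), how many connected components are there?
2 (components: {1, 3, 4, 5, 6, 7}, {2})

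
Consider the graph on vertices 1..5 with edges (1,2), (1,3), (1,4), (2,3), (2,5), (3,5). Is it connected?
Yes (BFS from 1 visits [1, 2, 3, 4, 5] — all 5 vertices reached)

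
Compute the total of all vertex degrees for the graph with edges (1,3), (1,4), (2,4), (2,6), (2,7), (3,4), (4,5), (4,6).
16 (handshake: sum of degrees = 2|E| = 2 x 8 = 16)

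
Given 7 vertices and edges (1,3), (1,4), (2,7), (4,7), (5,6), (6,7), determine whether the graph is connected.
Yes (BFS from 1 visits [1, 3, 4, 7, 2, 6, 5] — all 7 vertices reached)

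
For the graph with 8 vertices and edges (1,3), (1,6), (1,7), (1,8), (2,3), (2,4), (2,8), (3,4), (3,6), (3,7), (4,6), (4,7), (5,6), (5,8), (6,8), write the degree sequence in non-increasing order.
[5, 5, 4, 4, 4, 3, 3, 2] (degrees: deg(1)=4, deg(2)=3, deg(3)=5, deg(4)=4, deg(5)=2, deg(6)=5, deg(7)=3, deg(8)=4)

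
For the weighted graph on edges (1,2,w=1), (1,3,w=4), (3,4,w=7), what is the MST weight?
12 (MST edges: (1,2,w=1), (1,3,w=4), (3,4,w=7); sum of weights 1 + 4 + 7 = 12)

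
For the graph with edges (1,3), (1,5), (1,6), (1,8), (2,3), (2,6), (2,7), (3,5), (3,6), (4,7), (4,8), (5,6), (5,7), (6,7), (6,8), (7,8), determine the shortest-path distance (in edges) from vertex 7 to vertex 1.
2 (path: 7 -> 6 -> 1, 2 edges)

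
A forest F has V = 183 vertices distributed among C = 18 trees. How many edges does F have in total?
165 (Each of the 18 component trees on V_i vertices has V_i - 1 edges; summing gives V - C = 183 - 18 = 165)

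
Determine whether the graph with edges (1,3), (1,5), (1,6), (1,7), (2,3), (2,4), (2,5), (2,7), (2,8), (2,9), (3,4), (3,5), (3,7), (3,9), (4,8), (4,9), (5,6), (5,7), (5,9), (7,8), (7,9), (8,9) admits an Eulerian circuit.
Yes (the graph is connected and all 9 vertices have even degree)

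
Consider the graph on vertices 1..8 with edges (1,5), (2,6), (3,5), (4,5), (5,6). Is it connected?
No, it has 3 components: {1, 2, 3, 4, 5, 6}, {7}, {8}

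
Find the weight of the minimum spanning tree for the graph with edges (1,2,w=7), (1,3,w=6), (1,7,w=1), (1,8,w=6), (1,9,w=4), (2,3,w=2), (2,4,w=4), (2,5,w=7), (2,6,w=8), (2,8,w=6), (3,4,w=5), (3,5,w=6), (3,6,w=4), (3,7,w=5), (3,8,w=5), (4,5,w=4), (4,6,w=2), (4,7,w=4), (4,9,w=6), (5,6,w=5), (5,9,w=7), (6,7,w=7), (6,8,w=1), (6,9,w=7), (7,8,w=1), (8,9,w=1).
16 (MST edges: (1,7,w=1), (2,3,w=2), (2,4,w=4), (4,5,w=4), (4,6,w=2), (6,8,w=1), (7,8,w=1), (8,9,w=1); sum of weights 1 + 2 + 4 + 4 + 2 + 1 + 1 + 1 = 16)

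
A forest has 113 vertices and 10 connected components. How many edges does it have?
103 (Each of the 10 component trees on V_i vertices has V_i - 1 edges; summing gives V - C = 113 - 10 = 103)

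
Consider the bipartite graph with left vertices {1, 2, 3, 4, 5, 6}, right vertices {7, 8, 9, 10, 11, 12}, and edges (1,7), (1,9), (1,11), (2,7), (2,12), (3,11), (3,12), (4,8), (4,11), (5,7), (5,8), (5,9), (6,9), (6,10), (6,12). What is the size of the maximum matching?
6 (matching: (1,11), (2,7), (3,12), (4,8), (5,9), (6,10); upper bound min(|L|,|R|) = min(6,6) = 6)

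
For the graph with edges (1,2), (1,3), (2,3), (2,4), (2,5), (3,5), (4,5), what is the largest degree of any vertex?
4 (attained at vertex 2)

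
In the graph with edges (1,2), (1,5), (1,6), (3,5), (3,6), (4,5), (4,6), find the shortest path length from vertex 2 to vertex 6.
2 (path: 2 -> 1 -> 6, 2 edges)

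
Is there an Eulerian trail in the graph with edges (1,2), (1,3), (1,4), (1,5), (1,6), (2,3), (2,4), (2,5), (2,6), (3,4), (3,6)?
No (4 vertices have odd degree: {1, 2, 4, 6}; Eulerian path requires 0 or 2)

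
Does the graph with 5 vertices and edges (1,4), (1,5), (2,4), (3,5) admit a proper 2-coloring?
Yes. Partition: {1, 2, 3}, {4, 5}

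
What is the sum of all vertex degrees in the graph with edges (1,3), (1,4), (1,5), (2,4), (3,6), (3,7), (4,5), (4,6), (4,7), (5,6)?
20 (handshake: sum of degrees = 2|E| = 2 x 10 = 20)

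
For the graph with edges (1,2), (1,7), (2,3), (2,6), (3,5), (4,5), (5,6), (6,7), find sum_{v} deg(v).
16 (handshake: sum of degrees = 2|E| = 2 x 8 = 16)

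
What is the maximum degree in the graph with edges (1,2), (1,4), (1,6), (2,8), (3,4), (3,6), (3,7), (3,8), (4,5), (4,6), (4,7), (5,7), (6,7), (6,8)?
5 (attained at vertices 4, 6)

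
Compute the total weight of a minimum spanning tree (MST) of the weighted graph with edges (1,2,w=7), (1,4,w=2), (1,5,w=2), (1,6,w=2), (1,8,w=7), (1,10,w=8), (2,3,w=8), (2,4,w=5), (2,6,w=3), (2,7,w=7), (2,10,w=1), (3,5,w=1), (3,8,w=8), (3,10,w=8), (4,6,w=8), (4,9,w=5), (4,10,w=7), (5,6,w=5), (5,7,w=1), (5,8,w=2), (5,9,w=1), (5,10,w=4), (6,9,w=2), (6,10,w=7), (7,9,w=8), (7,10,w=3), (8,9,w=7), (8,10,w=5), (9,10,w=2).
14 (MST edges: (1,4,w=2), (1,5,w=2), (1,6,w=2), (2,10,w=1), (3,5,w=1), (5,7,w=1), (5,8,w=2), (5,9,w=1), (9,10,w=2); sum of weights 2 + 2 + 2 + 1 + 1 + 1 + 2 + 1 + 2 = 14)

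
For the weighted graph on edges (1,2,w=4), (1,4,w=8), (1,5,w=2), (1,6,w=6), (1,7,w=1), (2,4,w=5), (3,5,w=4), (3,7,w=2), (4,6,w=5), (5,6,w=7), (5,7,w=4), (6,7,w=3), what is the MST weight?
17 (MST edges: (1,2,w=4), (1,5,w=2), (1,7,w=1), (2,4,w=5), (3,7,w=2), (6,7,w=3); sum of weights 4 + 2 + 1 + 5 + 2 + 3 = 17)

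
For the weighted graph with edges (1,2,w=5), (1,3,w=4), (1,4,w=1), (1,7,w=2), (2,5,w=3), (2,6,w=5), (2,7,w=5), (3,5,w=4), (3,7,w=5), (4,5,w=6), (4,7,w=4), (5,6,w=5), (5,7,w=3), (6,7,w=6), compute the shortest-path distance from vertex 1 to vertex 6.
8 (path: 1 -> 7 -> 6; weights 2 + 6 = 8)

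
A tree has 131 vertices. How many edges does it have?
130 (A tree on V vertices has V - 1 edges, so 131 - 1 = 130)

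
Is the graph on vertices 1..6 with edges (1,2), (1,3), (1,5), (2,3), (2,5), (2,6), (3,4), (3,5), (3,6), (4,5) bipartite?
No (odd cycle of length 3: 3 -> 1 -> 2 -> 3)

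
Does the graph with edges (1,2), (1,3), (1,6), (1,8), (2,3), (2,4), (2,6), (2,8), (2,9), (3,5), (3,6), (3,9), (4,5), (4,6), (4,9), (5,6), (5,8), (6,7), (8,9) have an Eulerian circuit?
No (2 vertices have odd degree: {3, 7}; Eulerian circuit requires 0)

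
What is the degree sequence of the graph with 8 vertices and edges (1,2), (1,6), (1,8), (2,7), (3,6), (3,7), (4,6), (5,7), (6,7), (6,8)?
[5, 4, 3, 2, 2, 2, 1, 1] (degrees: deg(1)=3, deg(2)=2, deg(3)=2, deg(4)=1, deg(5)=1, deg(6)=5, deg(7)=4, deg(8)=2)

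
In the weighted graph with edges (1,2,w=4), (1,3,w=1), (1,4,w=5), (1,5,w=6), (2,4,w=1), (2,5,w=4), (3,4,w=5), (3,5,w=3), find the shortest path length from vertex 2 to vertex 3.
5 (path: 2 -> 1 -> 3; weights 4 + 1 = 5)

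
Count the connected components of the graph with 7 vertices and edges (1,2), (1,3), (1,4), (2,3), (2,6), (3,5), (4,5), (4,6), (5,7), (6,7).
1 (components: {1, 2, 3, 4, 5, 6, 7})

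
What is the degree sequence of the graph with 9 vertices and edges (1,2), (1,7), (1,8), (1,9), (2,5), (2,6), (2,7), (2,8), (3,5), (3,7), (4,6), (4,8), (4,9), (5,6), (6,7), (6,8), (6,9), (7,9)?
[6, 5, 5, 4, 4, 4, 3, 3, 2] (degrees: deg(1)=4, deg(2)=5, deg(3)=2, deg(4)=3, deg(5)=3, deg(6)=6, deg(7)=5, deg(8)=4, deg(9)=4)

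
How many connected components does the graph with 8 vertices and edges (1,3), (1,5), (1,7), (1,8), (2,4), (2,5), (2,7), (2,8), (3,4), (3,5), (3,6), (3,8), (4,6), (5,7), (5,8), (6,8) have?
1 (components: {1, 2, 3, 4, 5, 6, 7, 8})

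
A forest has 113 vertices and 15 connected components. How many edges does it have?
98 (Each of the 15 component trees on V_i vertices has V_i - 1 edges; summing gives V - C = 113 - 15 = 98)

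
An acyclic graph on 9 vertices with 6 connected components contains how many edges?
3 (Each of the 6 component trees on V_i vertices has V_i - 1 edges; summing gives V - C = 9 - 6 = 3)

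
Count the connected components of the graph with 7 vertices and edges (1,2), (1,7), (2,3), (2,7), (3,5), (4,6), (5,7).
2 (components: {1, 2, 3, 5, 7}, {4, 6})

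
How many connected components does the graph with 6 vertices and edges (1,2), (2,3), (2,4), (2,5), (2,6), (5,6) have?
1 (components: {1, 2, 3, 4, 5, 6})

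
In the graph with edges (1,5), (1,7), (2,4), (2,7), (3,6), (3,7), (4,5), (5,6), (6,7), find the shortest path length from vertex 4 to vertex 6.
2 (path: 4 -> 5 -> 6, 2 edges)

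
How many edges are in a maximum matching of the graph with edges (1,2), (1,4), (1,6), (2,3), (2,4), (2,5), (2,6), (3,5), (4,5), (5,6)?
3 (matching: (1,6), (2,3), (4,5); upper bound floor(n/2) = floor(6/2) = 3)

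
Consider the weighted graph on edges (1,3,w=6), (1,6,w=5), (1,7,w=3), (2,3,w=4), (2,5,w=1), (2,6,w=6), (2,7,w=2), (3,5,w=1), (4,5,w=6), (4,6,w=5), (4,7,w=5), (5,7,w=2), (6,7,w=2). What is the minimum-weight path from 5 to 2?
1 (path: 5 -> 2; weights 1 = 1)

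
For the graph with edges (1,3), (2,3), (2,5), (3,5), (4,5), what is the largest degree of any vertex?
3 (attained at vertices 3, 5)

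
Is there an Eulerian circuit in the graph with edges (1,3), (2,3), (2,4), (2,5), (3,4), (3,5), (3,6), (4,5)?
No (6 vertices have odd degree: {1, 2, 3, 4, 5, 6}; Eulerian circuit requires 0)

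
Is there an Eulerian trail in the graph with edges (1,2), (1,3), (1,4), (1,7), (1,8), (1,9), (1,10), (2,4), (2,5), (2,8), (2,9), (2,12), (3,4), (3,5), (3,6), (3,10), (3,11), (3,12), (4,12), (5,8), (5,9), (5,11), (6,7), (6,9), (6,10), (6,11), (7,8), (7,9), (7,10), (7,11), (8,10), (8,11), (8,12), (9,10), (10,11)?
No (6 vertices have odd degree: {1, 3, 5, 6, 8, 10}; Eulerian path requires 0 or 2)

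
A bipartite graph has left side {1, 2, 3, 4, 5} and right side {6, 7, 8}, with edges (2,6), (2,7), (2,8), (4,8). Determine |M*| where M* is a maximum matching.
2 (matching: (2,7), (4,8); upper bound min(|L|,|R|) = min(5,3) = 3)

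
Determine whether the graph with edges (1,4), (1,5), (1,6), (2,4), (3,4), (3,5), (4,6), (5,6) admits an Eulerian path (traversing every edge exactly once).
No (4 vertices have odd degree: {1, 2, 5, 6}; Eulerian path requires 0 or 2)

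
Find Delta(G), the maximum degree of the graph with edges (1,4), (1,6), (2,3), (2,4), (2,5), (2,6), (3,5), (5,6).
4 (attained at vertex 2)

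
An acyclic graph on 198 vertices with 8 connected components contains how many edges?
190 (Each of the 8 component trees on V_i vertices has V_i - 1 edges; summing gives V - C = 198 - 8 = 190)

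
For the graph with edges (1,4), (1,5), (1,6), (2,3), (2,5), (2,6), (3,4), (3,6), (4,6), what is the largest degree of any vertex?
4 (attained at vertex 6)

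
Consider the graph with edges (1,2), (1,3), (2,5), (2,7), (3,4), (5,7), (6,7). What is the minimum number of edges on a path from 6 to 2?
2 (path: 6 -> 7 -> 2, 2 edges)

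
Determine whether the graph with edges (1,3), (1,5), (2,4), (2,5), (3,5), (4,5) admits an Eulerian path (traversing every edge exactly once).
Yes — and in fact it has an Eulerian circuit (the graph is connected and all 5 vertices have even degree)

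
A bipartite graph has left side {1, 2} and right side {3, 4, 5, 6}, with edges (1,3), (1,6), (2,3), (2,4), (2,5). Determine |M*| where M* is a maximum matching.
2 (matching: (1,6), (2,5); upper bound min(|L|,|R|) = min(2,4) = 2)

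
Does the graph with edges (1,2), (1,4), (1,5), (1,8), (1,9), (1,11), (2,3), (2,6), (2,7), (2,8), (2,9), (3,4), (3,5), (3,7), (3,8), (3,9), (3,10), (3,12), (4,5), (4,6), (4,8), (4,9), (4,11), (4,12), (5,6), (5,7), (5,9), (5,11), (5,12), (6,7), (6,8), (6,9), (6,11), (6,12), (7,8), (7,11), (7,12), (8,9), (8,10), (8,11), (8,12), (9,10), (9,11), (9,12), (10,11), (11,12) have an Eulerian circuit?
No (2 vertices have odd degree: {7, 11}; Eulerian circuit requires 0)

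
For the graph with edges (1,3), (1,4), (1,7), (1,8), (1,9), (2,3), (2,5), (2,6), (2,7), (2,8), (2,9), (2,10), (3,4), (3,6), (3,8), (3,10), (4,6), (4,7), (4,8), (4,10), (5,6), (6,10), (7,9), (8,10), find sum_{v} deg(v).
48 (handshake: sum of degrees = 2|E| = 2 x 24 = 48)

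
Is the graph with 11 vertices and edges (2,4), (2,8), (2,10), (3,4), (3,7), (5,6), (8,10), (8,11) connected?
No, it has 4 components: {1}, {2, 3, 4, 7, 8, 10, 11}, {5, 6}, {9}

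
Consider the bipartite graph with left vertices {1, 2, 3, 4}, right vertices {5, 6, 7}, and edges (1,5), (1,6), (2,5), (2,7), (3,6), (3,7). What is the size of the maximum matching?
3 (matching: (1,6), (2,5), (3,7); upper bound min(|L|,|R|) = min(4,3) = 3)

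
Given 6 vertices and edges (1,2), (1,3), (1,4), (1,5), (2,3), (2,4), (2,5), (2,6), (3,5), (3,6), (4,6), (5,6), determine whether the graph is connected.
Yes (BFS from 1 visits [1, 2, 3, 4, 5, 6] — all 6 vertices reached)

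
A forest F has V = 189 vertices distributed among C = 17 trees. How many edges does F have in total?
172 (Each of the 17 component trees on V_i vertices has V_i - 1 edges; summing gives V - C = 189 - 17 = 172)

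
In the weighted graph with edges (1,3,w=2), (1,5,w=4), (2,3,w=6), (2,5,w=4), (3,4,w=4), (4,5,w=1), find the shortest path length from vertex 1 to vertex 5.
4 (path: 1 -> 5; weights 4 = 4)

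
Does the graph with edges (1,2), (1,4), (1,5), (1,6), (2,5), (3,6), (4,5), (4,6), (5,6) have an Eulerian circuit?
No (2 vertices have odd degree: {3, 4}; Eulerian circuit requires 0)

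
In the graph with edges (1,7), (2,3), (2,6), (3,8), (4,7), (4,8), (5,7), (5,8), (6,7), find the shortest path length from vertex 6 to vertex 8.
3 (path: 6 -> 7 -> 5 -> 8, 3 edges)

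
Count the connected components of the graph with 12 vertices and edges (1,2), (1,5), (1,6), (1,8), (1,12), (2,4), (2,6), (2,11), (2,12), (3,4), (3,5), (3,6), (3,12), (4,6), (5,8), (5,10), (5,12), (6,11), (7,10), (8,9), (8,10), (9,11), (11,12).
1 (components: {1, 2, 3, 4, 5, 6, 7, 8, 9, 10, 11, 12})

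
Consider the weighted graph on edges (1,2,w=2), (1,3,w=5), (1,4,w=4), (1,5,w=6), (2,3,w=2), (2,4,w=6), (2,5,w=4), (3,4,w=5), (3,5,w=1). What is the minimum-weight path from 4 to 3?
5 (path: 4 -> 3; weights 5 = 5)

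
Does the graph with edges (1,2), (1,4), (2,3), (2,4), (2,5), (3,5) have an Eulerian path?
Yes — and in fact it has an Eulerian circuit (the graph is connected and all 5 vertices have even degree)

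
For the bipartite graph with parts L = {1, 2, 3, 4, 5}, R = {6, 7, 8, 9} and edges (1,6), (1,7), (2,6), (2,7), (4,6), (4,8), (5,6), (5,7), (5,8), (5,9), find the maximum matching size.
4 (matching: (1,7), (2,6), (4,8), (5,9); upper bound min(|L|,|R|) = min(5,4) = 4)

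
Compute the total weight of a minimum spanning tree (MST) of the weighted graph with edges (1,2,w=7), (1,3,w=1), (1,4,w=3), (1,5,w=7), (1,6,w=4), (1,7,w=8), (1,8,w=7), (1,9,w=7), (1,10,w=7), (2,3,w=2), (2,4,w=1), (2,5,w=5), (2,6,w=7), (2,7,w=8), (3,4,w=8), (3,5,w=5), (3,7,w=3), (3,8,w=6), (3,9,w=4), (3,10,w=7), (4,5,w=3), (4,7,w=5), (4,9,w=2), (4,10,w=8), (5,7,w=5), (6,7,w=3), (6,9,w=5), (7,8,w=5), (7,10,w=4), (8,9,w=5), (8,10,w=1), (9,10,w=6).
20 (MST edges: (1,3,w=1), (2,3,w=2), (2,4,w=1), (3,7,w=3), (4,5,w=3), (4,9,w=2), (6,7,w=3), (7,10,w=4), (8,10,w=1); sum of weights 1 + 2 + 1 + 3 + 3 + 2 + 3 + 4 + 1 = 20)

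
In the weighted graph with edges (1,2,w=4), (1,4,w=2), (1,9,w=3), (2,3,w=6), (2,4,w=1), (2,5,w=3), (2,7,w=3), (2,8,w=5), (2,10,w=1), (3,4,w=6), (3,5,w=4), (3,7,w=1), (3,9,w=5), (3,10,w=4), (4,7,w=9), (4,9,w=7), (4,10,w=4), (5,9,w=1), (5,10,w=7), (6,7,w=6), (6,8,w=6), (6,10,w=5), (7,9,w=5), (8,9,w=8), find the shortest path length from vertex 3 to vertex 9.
5 (path: 3 -> 9; weights 5 = 5)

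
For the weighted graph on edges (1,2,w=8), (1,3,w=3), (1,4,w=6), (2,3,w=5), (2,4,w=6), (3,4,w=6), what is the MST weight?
14 (MST edges: (1,3,w=3), (1,4,w=6), (2,3,w=5); sum of weights 3 + 6 + 5 = 14)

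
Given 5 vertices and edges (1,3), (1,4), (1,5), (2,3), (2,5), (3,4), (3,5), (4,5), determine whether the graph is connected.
Yes (BFS from 1 visits [1, 3, 4, 5, 2] — all 5 vertices reached)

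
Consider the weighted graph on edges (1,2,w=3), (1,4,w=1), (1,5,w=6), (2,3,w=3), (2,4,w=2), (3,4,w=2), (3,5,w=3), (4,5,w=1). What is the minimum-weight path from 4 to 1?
1 (path: 4 -> 1; weights 1 = 1)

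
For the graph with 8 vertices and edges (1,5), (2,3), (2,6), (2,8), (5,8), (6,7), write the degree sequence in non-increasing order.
[3, 2, 2, 2, 1, 1, 1, 0] (degrees: deg(1)=1, deg(2)=3, deg(3)=1, deg(4)=0, deg(5)=2, deg(6)=2, deg(7)=1, deg(8)=2)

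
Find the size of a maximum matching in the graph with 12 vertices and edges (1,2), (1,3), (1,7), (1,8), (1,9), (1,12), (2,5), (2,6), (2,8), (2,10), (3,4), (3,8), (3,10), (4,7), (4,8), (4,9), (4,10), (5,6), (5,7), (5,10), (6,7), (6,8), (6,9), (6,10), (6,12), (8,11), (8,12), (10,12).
6 (matching: (1,9), (2,6), (3,4), (5,7), (8,11), (10,12); upper bound floor(n/2) = floor(12/2) = 6)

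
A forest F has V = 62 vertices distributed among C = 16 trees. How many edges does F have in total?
46 (Each of the 16 component trees on V_i vertices has V_i - 1 edges; summing gives V - C = 62 - 16 = 46)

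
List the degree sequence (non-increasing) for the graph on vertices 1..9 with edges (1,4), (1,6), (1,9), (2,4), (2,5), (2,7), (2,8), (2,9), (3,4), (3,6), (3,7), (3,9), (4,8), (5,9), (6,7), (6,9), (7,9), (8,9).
[7, 5, 4, 4, 4, 4, 3, 3, 2] (degrees: deg(1)=3, deg(2)=5, deg(3)=4, deg(4)=4, deg(5)=2, deg(6)=4, deg(7)=4, deg(8)=3, deg(9)=7)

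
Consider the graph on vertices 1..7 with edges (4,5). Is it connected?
No, it has 6 components: {1}, {2}, {3}, {4, 5}, {6}, {7}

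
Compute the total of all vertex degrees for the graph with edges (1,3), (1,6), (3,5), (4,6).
8 (handshake: sum of degrees = 2|E| = 2 x 4 = 8)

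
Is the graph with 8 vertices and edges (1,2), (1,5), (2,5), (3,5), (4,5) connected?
No, it has 4 components: {1, 2, 3, 4, 5}, {6}, {7}, {8}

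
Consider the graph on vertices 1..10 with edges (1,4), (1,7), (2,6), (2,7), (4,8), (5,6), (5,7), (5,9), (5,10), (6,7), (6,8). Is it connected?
No, it has 2 components: {1, 2, 4, 5, 6, 7, 8, 9, 10}, {3}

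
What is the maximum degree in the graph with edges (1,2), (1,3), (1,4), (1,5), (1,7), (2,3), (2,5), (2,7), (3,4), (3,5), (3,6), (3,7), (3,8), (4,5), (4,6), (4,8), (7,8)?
7 (attained at vertex 3)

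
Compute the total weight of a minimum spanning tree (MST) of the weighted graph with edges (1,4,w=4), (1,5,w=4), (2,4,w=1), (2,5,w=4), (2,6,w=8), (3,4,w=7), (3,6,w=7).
23 (MST edges: (1,4,w=4), (1,5,w=4), (2,4,w=1), (3,4,w=7), (3,6,w=7); sum of weights 4 + 4 + 1 + 7 + 7 = 23)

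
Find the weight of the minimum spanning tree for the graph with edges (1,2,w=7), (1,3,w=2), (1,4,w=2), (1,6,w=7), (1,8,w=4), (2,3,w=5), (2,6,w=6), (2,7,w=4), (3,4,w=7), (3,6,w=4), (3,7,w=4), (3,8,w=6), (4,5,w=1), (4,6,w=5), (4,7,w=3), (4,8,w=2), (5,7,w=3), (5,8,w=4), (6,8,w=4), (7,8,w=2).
17 (MST edges: (1,3,w=2), (1,4,w=2), (2,7,w=4), (3,6,w=4), (4,5,w=1), (4,8,w=2), (7,8,w=2); sum of weights 2 + 2 + 4 + 4 + 1 + 2 + 2 = 17)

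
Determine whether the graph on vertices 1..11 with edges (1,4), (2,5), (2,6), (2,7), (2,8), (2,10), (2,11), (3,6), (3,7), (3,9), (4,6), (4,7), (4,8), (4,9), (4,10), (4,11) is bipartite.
Yes. Partition: {1, 5, 6, 7, 8, 9, 10, 11}, {2, 3, 4}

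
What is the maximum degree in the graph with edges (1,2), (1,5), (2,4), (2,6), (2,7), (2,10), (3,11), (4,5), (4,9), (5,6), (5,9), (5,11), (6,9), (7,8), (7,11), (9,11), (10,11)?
5 (attained at vertices 2, 5, 11)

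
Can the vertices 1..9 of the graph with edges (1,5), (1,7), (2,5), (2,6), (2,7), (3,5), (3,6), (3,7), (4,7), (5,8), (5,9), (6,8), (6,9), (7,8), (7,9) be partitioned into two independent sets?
Yes. Partition: {1, 2, 3, 4, 8, 9}, {5, 6, 7}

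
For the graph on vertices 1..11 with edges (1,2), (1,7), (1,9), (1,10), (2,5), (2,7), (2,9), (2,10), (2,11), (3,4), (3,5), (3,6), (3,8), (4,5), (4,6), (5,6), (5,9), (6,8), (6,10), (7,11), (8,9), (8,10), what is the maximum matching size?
5 (matching: (1,9), (3,6), (4,5), (7,11), (8,10); upper bound floor(n/2) = floor(11/2) = 5)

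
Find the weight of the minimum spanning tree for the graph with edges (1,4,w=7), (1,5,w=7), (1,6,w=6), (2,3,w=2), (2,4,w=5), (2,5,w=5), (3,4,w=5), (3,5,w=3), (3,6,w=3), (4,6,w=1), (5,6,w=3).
15 (MST edges: (1,6,w=6), (2,3,w=2), (3,5,w=3), (3,6,w=3), (4,6,w=1); sum of weights 6 + 2 + 3 + 3 + 1 = 15)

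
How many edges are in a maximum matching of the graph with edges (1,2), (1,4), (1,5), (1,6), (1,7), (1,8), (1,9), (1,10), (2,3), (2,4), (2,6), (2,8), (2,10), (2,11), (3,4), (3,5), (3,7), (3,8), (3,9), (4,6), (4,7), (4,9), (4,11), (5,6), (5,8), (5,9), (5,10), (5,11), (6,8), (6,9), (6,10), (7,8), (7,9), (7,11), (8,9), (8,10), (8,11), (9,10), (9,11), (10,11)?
5 (matching: (1,7), (3,5), (4,6), (8,11), (9,10); upper bound floor(n/2) = floor(11/2) = 5)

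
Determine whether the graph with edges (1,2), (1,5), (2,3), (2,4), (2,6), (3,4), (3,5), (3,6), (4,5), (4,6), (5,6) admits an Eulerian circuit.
Yes (the graph is connected and all 6 vertices have even degree)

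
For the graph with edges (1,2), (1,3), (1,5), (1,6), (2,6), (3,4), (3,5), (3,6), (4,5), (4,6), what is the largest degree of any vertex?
4 (attained at vertices 1, 3, 6)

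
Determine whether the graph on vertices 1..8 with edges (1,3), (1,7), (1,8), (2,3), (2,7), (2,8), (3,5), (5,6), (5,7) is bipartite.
Yes. Partition: {1, 2, 4, 5}, {3, 6, 7, 8}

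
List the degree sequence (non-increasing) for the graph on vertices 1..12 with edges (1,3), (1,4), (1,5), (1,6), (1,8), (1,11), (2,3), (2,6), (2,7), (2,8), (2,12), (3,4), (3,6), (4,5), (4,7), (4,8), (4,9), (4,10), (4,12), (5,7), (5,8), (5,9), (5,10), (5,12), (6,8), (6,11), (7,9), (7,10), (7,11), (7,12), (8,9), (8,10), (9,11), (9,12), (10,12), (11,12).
[8, 7, 7, 7, 7, 6, 6, 5, 5, 5, 5, 4] (degrees: deg(1)=6, deg(2)=5, deg(3)=4, deg(4)=8, deg(5)=7, deg(6)=5, deg(7)=7, deg(8)=7, deg(9)=6, deg(10)=5, deg(11)=5, deg(12)=7)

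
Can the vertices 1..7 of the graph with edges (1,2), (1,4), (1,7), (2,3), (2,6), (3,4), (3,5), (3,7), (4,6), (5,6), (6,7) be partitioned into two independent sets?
Yes. Partition: {1, 3, 6}, {2, 4, 5, 7}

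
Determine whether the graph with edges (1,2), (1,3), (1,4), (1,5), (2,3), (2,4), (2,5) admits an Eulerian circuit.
Yes (the graph is connected and all 5 vertices have even degree)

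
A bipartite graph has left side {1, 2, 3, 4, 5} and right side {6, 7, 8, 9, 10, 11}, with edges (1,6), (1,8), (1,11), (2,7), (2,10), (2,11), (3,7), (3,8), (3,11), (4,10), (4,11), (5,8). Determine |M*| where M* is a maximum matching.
5 (matching: (1,6), (2,10), (3,7), (4,11), (5,8); upper bound min(|L|,|R|) = min(5,6) = 5)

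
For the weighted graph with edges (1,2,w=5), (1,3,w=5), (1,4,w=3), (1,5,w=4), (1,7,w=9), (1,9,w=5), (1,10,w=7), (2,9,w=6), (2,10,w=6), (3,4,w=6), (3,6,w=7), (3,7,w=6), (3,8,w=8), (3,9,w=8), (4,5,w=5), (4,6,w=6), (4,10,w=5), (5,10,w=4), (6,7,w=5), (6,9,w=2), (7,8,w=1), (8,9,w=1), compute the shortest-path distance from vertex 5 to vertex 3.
9 (path: 5 -> 1 -> 3; weights 4 + 5 = 9)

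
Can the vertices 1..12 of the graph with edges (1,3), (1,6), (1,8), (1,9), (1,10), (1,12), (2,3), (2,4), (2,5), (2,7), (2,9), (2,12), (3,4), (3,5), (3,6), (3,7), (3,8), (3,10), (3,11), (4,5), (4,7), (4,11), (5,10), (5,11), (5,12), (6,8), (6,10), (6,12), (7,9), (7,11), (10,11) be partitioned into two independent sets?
No (odd cycle of length 3: 3 -> 1 -> 10 -> 3)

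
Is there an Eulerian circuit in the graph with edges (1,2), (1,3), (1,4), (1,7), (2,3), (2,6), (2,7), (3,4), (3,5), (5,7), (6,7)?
Yes (the graph is connected and all 7 vertices have even degree)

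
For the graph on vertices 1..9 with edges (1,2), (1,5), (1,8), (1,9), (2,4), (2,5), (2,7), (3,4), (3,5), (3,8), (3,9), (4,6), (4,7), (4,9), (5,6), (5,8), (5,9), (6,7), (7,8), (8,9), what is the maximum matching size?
4 (matching: (1,9), (3,8), (4,7), (5,6); upper bound floor(n/2) = floor(9/2) = 4)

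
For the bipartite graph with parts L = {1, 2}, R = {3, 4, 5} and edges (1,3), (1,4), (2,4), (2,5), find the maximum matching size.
2 (matching: (1,4), (2,5); upper bound min(|L|,|R|) = min(2,3) = 2)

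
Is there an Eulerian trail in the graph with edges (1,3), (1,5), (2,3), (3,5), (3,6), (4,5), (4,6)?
Yes (the graph is connected and exactly 2 vertices have odd degree: {2, 5}; any Eulerian path must start and end at those)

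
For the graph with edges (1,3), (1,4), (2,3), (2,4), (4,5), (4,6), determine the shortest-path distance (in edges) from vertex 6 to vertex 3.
3 (path: 6 -> 4 -> 1 -> 3, 3 edges)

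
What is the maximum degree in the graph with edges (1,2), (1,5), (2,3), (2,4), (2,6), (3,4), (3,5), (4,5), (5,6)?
4 (attained at vertices 2, 5)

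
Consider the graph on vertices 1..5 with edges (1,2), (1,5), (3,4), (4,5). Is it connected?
Yes (BFS from 1 visits [1, 2, 5, 4, 3] — all 5 vertices reached)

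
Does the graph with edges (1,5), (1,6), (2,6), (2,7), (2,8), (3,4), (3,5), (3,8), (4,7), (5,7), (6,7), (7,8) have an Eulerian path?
No (6 vertices have odd degree: {2, 3, 5, 6, 7, 8}; Eulerian path requires 0 or 2)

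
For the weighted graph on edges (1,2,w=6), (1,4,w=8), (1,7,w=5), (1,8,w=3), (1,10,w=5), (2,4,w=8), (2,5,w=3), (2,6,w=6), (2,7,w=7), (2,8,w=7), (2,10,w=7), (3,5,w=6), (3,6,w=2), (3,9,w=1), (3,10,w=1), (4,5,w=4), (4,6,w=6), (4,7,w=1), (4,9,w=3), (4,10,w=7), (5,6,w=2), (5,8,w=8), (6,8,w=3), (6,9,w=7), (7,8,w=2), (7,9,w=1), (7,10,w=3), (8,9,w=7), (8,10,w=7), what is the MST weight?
16 (MST edges: (1,8,w=3), (2,5,w=3), (3,6,w=2), (3,9,w=1), (3,10,w=1), (4,7,w=1), (5,6,w=2), (7,8,w=2), (7,9,w=1); sum of weights 3 + 3 + 2 + 1 + 1 + 1 + 2 + 2 + 1 = 16)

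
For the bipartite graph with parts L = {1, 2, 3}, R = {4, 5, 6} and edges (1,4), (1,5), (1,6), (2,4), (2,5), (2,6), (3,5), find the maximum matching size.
3 (matching: (1,6), (2,4), (3,5); upper bound min(|L|,|R|) = min(3,3) = 3)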